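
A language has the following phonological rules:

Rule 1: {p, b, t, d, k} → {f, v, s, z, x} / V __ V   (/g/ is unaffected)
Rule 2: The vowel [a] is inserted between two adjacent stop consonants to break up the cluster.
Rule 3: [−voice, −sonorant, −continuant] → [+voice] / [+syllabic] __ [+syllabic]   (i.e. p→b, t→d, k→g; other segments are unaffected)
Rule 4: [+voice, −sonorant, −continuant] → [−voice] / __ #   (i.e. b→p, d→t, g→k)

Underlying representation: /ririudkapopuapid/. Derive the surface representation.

ririudagafofuafit

Rule 1 (intervocalic spirantization): /p/ is a stop between vowels /a/ and /o/, so it spirantizes to the fricative [f]. /p/ is a stop between vowels /o/ and /u/, so it spirantizes to the fricative [f]. /p/ is a stop between vowels /a/ and /i/, so it spirantizes to the fricative [f]. /ririudkapopuapid/ → ririudkafofuafid.
Rule 2 (stop-cluster a-epenthesis): /d/ and /k/ form a stop–stop cluster, so [a] is inserted between them. /ririudkafofuafid/ → ririudakafofuafid.
Rule 3 (intervocalic voicing): /k/ is a voiceless stop between vowels /a/ and /a/, so it voices to [g]. /ririudakafofuafid/ → ririudagafofuafid.
Rule 4 (final devoicing): /d/ is a voiced stop in word-final position, so it devoices to [t]. /ririudagafofuafid/ → ririudagafofuafit.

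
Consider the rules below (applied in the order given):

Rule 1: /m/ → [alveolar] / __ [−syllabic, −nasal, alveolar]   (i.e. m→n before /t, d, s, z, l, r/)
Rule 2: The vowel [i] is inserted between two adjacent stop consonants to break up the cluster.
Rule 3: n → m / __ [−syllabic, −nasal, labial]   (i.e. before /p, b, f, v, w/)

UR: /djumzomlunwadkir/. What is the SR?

djunzonlumwadikir

Rule 1 (nasal place assimilation): /m/ precedes the alveolar consonant /z/, so it assimilates in place to [n]. /m/ precedes the alveolar consonant /l/, so it assimilates in place to [n]. /djumzomlunwadkir/ → djunzonlunwadkir.
Rule 2 (stop-cluster i-epenthesis): /d/ and /k/ form a stop–stop cluster, so [i] is inserted between them. /djunzonlunwadkir/ → djunzonlunwadikir.
Rule 3 (nasal place assimilation): /n/ precedes the labial consonant /w/, so it assimilates in place to [m]. /djunzonlunwadikir/ → djunzonlumwadikir.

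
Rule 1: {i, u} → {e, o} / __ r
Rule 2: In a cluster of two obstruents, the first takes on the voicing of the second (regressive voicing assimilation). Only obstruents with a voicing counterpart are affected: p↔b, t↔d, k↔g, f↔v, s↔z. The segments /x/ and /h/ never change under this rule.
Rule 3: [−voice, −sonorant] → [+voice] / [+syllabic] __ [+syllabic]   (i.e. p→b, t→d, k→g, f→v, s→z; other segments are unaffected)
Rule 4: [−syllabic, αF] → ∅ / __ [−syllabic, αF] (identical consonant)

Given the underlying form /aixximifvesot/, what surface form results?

Rule 1 (pre-rhotic lowering): no segment meets the environment; /aixximifvesot/ is unchanged.
Rule 2 (regressive voicing assimilation): /f/ precedes the voiced obstruent /v/, so it voices to [v] by assimilation. /aixximifvesot/ → aixximivvesot.
Rule 3 (intervocalic voicing): /s/ is a voiceless obstruent between vowels /e/ and /o/, so it voices to [z]. /aixximivvesot/ → aixximivvezot.
Rule 4 (degemination): /xx/ is a geminate; the first /x/ deletes. /vv/ is a geminate; the first /v/ deletes. /aixximivvezot/ → aiximivezot.

aiximivezot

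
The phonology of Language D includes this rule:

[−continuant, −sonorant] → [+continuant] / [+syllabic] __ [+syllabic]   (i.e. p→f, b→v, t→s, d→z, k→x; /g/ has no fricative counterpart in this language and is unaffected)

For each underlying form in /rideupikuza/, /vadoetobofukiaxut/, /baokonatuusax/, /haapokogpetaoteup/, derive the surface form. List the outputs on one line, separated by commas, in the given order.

/rideupikuza/: /d/ is a stop between vowels /i/ and /e/, so it spirantizes to the fricative [z]. /p/ is a stop between vowels /u/ and /i/, so it spirantizes to the fricative [f]. /k/ is a stop between vowels /i/ and /u/, so it spirantizes to the fricative [x]. → [rizeufixuza].
/vadoetobofukiaxut/: /d/ is a stop between vowels /a/ and /o/, so it spirantizes to the fricative [z]. /t/ is a stop between vowels /e/ and /o/, so it spirantizes to the fricative [s]. /b/ is a stop between vowels /o/ and /o/, so it spirantizes to the fricative [v]. /k/ is a stop between vowels /u/ and /i/, so it spirantizes to the fricative [x]. → [vazoesovofuxiaxut].
/baokonatuusax/: /k/ is a stop between vowels /o/ and /o/, so it spirantizes to the fricative [x]. /t/ is a stop between vowels /a/ and /u/, so it spirantizes to the fricative [s]. → [baoxonasuusax].
/haapokogpetaoteup/: /p/ is a stop between vowels /a/ and /o/, so it spirantizes to the fricative [f]. /k/ is a stop between vowels /o/ and /o/, so it spirantizes to the fricative [x]. /t/ is a stop between vowels /e/ and /a/, so it spirantizes to the fricative [s]. /t/ is a stop between vowels /o/ and /e/, so it spirantizes to the fricative [s]. → [haafoxogpesaoseup].

rizeufixuza, vazoesovofuxiaxut, baoxonasuusax, haafoxogpesaoseup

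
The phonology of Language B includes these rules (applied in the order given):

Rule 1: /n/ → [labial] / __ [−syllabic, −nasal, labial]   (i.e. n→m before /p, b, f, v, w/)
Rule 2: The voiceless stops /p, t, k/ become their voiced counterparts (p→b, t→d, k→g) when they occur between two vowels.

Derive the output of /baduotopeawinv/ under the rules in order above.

baduodobeawimv

Rule 1 (nasal place assimilation): /n/ precedes the labial consonant /v/, so it assimilates in place to [m]. /baduotopeawinv/ → baduotopeawimv.
Rule 2 (intervocalic voicing): /t/ is a voiceless stop between vowels /o/ and /o/, so it voices to [d]. /p/ is a voiceless stop between vowels /o/ and /e/, so it voices to [b]. /baduotopeawimv/ → baduodobeawimv.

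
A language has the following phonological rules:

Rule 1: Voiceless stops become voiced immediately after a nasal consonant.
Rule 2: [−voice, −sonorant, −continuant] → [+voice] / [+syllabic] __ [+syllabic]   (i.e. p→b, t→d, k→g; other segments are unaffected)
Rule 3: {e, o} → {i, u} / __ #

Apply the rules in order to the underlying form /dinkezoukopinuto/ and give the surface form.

Rule 1 (post-nasal voicing): /k/ is a voiceless stop immediately after the nasal /n/, so it voices to [g]. /dinkezoukopinuto/ → dingezoukopinuto.
Rule 2 (intervocalic voicing): /k/ is a voiceless stop between vowels /u/ and /o/, so it voices to [g]. /p/ is a voiceless stop between vowels /o/ and /i/, so it voices to [b]. /t/ is a voiceless stop between vowels /u/ and /o/, so it voices to [d]. /dingezoukopinuto/ → dingezougobinudo.
Rule 3 (final vowel raising): /o/ is a mid vowel in word-final position, so it raises to [u]. /dingezougobinudo/ → dingezougobinudu.

dingezougobinudu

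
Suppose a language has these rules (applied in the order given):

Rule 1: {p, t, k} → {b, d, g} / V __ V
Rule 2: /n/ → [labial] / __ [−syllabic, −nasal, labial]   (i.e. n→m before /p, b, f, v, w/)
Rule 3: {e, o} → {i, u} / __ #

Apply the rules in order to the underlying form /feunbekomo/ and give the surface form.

feumbegomu

Rule 1 (intervocalic voicing): /k/ is a voiceless stop between vowels /e/ and /o/, so it voices to [g]. /feunbekomo/ → feunbegomo.
Rule 2 (nasal place assimilation): /n/ precedes the labial consonant /b/, so it assimilates in place to [m]. /feunbegomo/ → feumbegomo.
Rule 3 (final vowel raising): /o/ is a mid vowel in word-final position, so it raises to [u]. /feumbegomo/ → feumbegomu.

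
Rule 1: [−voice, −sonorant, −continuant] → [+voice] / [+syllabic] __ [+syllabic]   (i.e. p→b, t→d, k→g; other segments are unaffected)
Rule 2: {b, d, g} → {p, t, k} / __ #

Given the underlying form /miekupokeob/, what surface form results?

Rule 1 (intervocalic voicing): /k/ is a voiceless stop between vowels /e/ and /u/, so it voices to [g]. /p/ is a voiceless stop between vowels /u/ and /o/, so it voices to [b]. /k/ is a voiceless stop between vowels /o/ and /e/, so it voices to [g]. /miekupokeob/ → miegubogeob.
Rule 2 (final devoicing): /b/ is a voiced stop in word-final position, so it devoices to [p]. /miegubogeob/ → miegubogeop.

miegubogeop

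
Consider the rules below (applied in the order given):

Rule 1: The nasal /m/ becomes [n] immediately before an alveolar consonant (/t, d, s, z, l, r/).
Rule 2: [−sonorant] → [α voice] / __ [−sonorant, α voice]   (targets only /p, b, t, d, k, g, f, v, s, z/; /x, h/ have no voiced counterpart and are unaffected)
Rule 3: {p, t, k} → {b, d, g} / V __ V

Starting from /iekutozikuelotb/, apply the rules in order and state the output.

Rule 1 (nasal place assimilation): no segment meets the environment; /iekutozikuelotb/ is unchanged.
Rule 2 (regressive voicing assimilation): /t/ precedes the voiced obstruent /b/, so it voices to [d] by assimilation. /iekutozikuelotb/ → iekutozikuelodb.
Rule 3 (intervocalic voicing): /k/ is a voiceless stop between vowels /e/ and /u/, so it voices to [g]. /t/ is a voiceless stop between vowels /u/ and /o/, so it voices to [d]. /k/ is a voiceless stop between vowels /i/ and /u/, so it voices to [g]. /iekutozikuelodb/ → iegudoziguelodb.

iegudoziguelodb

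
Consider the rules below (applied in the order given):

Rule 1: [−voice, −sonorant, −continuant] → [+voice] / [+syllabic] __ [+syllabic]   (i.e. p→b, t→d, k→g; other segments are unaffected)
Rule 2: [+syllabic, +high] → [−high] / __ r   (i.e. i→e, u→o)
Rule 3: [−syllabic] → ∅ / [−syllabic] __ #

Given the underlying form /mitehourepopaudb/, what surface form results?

midehoorebobaud

Rule 1 (intervocalic voicing): /t/ is a voiceless stop between vowels /i/ and /e/, so it voices to [d]. /p/ is a voiceless stop between vowels /e/ and /o/, so it voices to [b]. /p/ is a voiceless stop between vowels /o/ and /a/, so it voices to [b]. /mitehourepopaudb/ → midehourebobaudb.
Rule 2 (pre-rhotic lowering): /u/ is a high vowel immediately before /r/, so it lowers to [o]. /midehourebobaudb/ → midehoorebobaudb.
Rule 3 (final cluster simplification): /b/ is the second consonant of a word-final cluster /db/, so it deletes. /midehoorebobaudb/ → midehoorebobaud.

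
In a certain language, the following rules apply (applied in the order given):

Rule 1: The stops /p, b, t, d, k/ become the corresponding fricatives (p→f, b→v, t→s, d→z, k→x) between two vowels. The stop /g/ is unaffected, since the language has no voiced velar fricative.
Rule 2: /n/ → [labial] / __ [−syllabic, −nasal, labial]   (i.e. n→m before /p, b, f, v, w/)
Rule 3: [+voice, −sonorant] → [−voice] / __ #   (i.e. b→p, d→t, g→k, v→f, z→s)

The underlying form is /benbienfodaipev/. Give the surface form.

bembiemfozaifef

Rule 1 (intervocalic spirantization): /d/ is a stop between vowels /o/ and /a/, so it spirantizes to the fricative [z]. /p/ is a stop between vowels /i/ and /e/, so it spirantizes to the fricative [f]. /benbienfodaipev/ → benbienfozaifev.
Rule 2 (nasal place assimilation): /n/ precedes the labial consonant /b/, so it assimilates in place to [m]. /n/ precedes the labial consonant /f/, so it assimilates in place to [m]. /benbienfozaifev/ → bembiemfozaifev.
Rule 3 (final devoicing): /v/ is a voiced obstruent in word-final position, so it devoices to [f]. /bembiemfozaifev/ → bembiemfozaifef.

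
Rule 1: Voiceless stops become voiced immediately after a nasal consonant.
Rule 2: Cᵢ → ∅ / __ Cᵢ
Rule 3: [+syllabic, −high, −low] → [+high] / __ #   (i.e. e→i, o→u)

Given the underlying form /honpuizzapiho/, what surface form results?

Rule 1 (post-nasal voicing): /p/ is a voiceless stop immediately after the nasal /n/, so it voices to [b]. /honpuizzapiho/ → honbuizzapiho.
Rule 2 (degemination): /zz/ is a geminate; the first /z/ deletes. /honbuizzapiho/ → honbuizapiho.
Rule 3 (final vowel raising): /o/ is a mid vowel in word-final position, so it raises to [u]. /honbuizapiho/ → honbuizapihu.

honbuizapihu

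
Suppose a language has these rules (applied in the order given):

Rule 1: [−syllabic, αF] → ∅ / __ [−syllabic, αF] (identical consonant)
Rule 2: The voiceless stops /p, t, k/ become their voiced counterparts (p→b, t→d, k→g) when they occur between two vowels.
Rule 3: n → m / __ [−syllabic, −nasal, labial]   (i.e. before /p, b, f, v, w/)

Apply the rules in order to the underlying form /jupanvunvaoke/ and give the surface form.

Rule 1 (degemination): no segment meets the environment; /jupanvunvaoke/ is unchanged.
Rule 2 (intervocalic voicing): /p/ is a voiceless stop between vowels /u/ and /a/, so it voices to [b]. /k/ is a voiceless stop between vowels /o/ and /e/, so it voices to [g]. /jupanvunvaoke/ → jubanvunvaoge.
Rule 3 (nasal place assimilation): /n/ precedes the labial consonant /v/, so it assimilates in place to [m]. /n/ precedes the labial consonant /v/, so it assimilates in place to [m]. /jubanvunvaoge/ → jubamvumvaoge.

jubamvumvaoge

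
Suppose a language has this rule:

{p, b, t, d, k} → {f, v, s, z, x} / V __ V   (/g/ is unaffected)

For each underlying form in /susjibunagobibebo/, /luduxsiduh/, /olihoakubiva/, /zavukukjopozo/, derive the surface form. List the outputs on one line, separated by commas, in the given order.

/susjibunagobibebo/: /b/ is a stop between vowels /i/ and /u/, so it spirantizes to the fricative [v]. /b/ is a stop between vowels /o/ and /i/, so it spirantizes to the fricative [v]. /b/ is a stop between vowels /i/ and /e/, so it spirantizes to the fricative [v]. /b/ is a stop between vowels /e/ and /o/, so it spirantizes to the fricative [v]. → [susjivunagovivevo].
/luduxsiduh/: /d/ is a stop between vowels /u/ and /u/, so it spirantizes to the fricative [z]. /d/ is a stop between vowels /i/ and /u/, so it spirantizes to the fricative [z]. → [luzuxsizuh].
/olihoakubiva/: /k/ is a stop between vowels /a/ and /u/, so it spirantizes to the fricative [x]. /b/ is a stop between vowels /u/ and /i/, so it spirantizes to the fricative [v]. → [olihoaxuviva].
/zavukukjopozo/: /k/ is a stop between vowels /u/ and /u/, so it spirantizes to the fricative [x]. /p/ is a stop between vowels /o/ and /o/, so it spirantizes to the fricative [f]. → [zavuxukjofozo].

susjivunagovivevo, luzuxsizuh, olihoaxuviva, zavuxukjofozo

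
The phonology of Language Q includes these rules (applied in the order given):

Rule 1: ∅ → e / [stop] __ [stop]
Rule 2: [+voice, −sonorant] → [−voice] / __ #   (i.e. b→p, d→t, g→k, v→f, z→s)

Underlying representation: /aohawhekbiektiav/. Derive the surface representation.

Rule 1 (stop-cluster e-epenthesis): /k/ and /b/ form a stop–stop cluster, so [e] is inserted between them. /k/ and /t/ form a stop–stop cluster, so [e] is inserted between them. /aohawhekbiektiav/ → aohawhekebieketiav.
Rule 2 (final devoicing): /v/ is a voiced obstruent in word-final position, so it devoices to [f]. /aohawhekebieketiav/ → aohawhekebieketiaf.

aohawhekebieketiaf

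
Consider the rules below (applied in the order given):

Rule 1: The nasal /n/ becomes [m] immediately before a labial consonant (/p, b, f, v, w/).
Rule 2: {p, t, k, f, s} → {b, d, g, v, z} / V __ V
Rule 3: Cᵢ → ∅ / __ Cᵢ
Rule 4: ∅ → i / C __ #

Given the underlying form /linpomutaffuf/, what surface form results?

Rule 1 (nasal place assimilation): /n/ precedes the labial consonant /p/, so it assimilates in place to [m]. /linpomutaffuf/ → limpomutaffuf.
Rule 2 (intervocalic voicing): /t/ is a voiceless obstruent between vowels /u/ and /a/, so it voices to [d]. /limpomutaffuf/ → limpomudaffuf.
Rule 3 (degemination): /ff/ is a geminate; the first /f/ deletes. /limpomudaffuf/ → limpomudafuf.
Rule 4 (final i-epenthesis): the form ends in the consonant /f/, so [i] is inserted word-finally. /limpomudafuf/ → limpomudafufi.

limpomudafufi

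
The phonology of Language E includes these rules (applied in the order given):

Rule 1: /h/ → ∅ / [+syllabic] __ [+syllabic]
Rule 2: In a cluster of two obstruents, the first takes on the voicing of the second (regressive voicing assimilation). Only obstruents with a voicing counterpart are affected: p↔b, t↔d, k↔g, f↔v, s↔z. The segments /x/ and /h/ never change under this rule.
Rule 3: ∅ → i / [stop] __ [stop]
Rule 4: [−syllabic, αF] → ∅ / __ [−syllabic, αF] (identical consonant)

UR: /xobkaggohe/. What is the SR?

xopikagigoe

Rule 1 (intervocalic h-deletion): /h/ occurs between vowels /o/ and /e/, so it deletes. /xobkaggohe/ → xobkaggoe.
Rule 2 (regressive voicing assimilation): /b/ precedes the voiceless obstruent /k/, so it devoices to [p] by assimilation. /xobkaggoe/ → xopkaggoe.
Rule 3 (stop-cluster i-epenthesis): /p/ and /k/ form a stop–stop cluster, so [i] is inserted between them. /g/ and /g/ form a stop–stop cluster, so [i] is inserted between them. /xopkaggoe/ → xopikagigoe.
Rule 4 (degemination): no segment meets the environment; /xopikagigoe/ is unchanged.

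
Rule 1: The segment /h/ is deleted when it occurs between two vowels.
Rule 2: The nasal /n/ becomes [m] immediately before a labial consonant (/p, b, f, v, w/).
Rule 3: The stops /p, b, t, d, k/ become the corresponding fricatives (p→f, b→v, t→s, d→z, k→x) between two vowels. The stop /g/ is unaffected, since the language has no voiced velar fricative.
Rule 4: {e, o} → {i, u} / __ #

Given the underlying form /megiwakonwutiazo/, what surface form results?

megiwaxomwusiazu

Rule 1 (intervocalic h-deletion): no segment meets the environment; /megiwakonwutiazo/ is unchanged.
Rule 2 (nasal place assimilation): /n/ precedes the labial consonant /w/, so it assimilates in place to [m]. /megiwakonwutiazo/ → megiwakomwutiazo.
Rule 3 (intervocalic spirantization): /k/ is a stop between vowels /a/ and /o/, so it spirantizes to the fricative [x]. /t/ is a stop between vowels /u/ and /i/, so it spirantizes to the fricative [s]. /megiwakomwutiazo/ → megiwaxomwusiazo.
Rule 4 (final vowel raising): /o/ is a mid vowel in word-final position, so it raises to [u]. /megiwaxomwusiazo/ → megiwaxomwusiazu.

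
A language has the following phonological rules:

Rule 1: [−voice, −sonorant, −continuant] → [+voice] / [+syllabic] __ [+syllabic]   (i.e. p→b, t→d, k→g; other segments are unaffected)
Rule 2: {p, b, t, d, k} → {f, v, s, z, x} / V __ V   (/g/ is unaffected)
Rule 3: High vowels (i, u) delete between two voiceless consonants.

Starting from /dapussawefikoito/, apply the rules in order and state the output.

Rule 1 (intervocalic voicing): /p/ is a voiceless stop between vowels /a/ and /u/, so it voices to [b]. /k/ is a voiceless stop between vowels /i/ and /o/, so it voices to [g]. /t/ is a voiceless stop between vowels /i/ and /o/, so it voices to [d]. /dapussawefikoito/ → dabussawefigoido.
Rule 2 (intervocalic spirantization): /b/ is a stop between vowels /a/ and /u/, so it spirantizes to the fricative [v]. /d/ is a stop between vowels /i/ and /o/, so it spirantizes to the fricative [z]. /dabussawefigoido/ → davussawefigoizo.
Rule 3 (high vowel syncope): no segment meets the environment; /davussawefigoizo/ is unchanged.

davussawefigoizo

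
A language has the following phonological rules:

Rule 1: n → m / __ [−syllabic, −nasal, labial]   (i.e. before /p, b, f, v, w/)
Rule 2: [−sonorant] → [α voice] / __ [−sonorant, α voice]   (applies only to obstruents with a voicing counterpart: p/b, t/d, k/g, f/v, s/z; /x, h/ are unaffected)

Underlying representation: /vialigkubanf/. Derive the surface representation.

Rule 1 (nasal place assimilation): /n/ precedes the labial consonant /f/, so it assimilates in place to [m]. /vialigkubanf/ → vialigkubamf.
Rule 2 (regressive voicing assimilation): /g/ precedes the voiceless obstruent /k/, so it devoices to [k] by assimilation. /vialigkubamf/ → vialikkubamf.

vialikkubamf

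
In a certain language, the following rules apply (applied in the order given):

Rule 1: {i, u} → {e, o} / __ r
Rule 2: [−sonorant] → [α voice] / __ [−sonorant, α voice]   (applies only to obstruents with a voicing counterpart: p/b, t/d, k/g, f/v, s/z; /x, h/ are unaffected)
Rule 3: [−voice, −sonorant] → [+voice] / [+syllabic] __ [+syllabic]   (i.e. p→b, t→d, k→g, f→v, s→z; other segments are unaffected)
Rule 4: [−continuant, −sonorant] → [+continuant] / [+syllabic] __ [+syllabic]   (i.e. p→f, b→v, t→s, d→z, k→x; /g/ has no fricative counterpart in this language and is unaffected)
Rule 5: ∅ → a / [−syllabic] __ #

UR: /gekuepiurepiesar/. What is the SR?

geguevioreviezara

Rule 1 (pre-rhotic lowering): /u/ is a high vowel immediately before /r/, so it lowers to [o]. /gekuepiurepiesar/ → gekuepiorepiesar.
Rule 2 (regressive voicing assimilation): no segment meets the environment; /gekuepiorepiesar/ is unchanged.
Rule 3 (intervocalic voicing): /k/ is a voiceless obstruent between vowels /e/ and /u/, so it voices to [g]. /p/ is a voiceless obstruent between vowels /e/ and /i/, so it voices to [b]. /p/ is a voiceless obstruent between vowels /e/ and /i/, so it voices to [b]. /s/ is a voiceless obstruent between vowels /e/ and /a/, so it voices to [z]. /gekuepiorepiesar/ → geguebiorebiezar.
Rule 4 (intervocalic spirantization): /b/ is a stop between vowels /e/ and /i/, so it spirantizes to the fricative [v]. /b/ is a stop between vowels /e/ and /i/, so it spirantizes to the fricative [v]. /geguebiorebiezar/ → geguevioreviezar.
Rule 5 (final a-epenthesis): the form ends in the consonant /r/, so [a] is inserted word-finally. /geguevioreviezar/ → geguevioreviezara.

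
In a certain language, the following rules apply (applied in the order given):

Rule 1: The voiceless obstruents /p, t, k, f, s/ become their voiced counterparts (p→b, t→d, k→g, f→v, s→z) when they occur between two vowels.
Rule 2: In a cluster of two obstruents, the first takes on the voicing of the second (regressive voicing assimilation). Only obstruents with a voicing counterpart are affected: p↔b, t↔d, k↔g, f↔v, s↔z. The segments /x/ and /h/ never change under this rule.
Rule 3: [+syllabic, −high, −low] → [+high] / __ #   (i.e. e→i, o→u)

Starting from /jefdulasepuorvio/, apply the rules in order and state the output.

jevdulazebuorviu

Rule 1 (intervocalic voicing): /s/ is a voiceless obstruent between vowels /a/ and /e/, so it voices to [z]. /p/ is a voiceless obstruent between vowels /e/ and /u/, so it voices to [b]. /jefdulasepuorvio/ → jefdulazebuorvio.
Rule 2 (regressive voicing assimilation): /f/ precedes the voiced obstruent /d/, so it voices to [v] by assimilation. /jefdulazebuorvio/ → jevdulazebuorvio.
Rule 3 (final vowel raising): /o/ is a mid vowel in word-final position, so it raises to [u]. /jevdulazebuorvio/ → jevdulazebuorviu.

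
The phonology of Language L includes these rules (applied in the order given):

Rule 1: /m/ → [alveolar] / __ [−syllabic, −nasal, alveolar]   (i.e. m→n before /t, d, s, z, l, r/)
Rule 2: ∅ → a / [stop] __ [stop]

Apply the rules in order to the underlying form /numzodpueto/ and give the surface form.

nunzodapueto

Rule 1 (nasal place assimilation): /m/ precedes the alveolar consonant /z/, so it assimilates in place to [n]. /numzodpueto/ → nunzodpueto.
Rule 2 (stop-cluster a-epenthesis): /d/ and /p/ form a stop–stop cluster, so [a] is inserted between them. /nunzodpueto/ → nunzodapueto.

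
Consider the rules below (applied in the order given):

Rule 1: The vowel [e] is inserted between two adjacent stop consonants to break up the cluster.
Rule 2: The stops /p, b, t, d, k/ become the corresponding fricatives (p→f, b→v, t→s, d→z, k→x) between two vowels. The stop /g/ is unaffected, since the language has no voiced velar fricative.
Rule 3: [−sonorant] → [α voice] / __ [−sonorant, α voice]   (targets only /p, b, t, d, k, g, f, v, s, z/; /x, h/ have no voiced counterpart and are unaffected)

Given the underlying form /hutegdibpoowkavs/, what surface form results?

Rule 1 (stop-cluster e-epenthesis): /g/ and /d/ form a stop–stop cluster, so [e] is inserted between them. /b/ and /p/ form a stop–stop cluster, so [e] is inserted between them. /hutegdibpoowkavs/ → hutegedibepoowkavs.
Rule 2 (intervocalic spirantization): /t/ is a stop between vowels /u/ and /e/, so it spirantizes to the fricative [s]. /d/ is a stop between vowels /e/ and /i/, so it spirantizes to the fricative [z]. /b/ is a stop between vowels /i/ and /e/, so it spirantizes to the fricative [v]. /p/ is a stop between vowels /e/ and /o/, so it spirantizes to the fricative [f]. /hutegedibepoowkavs/ → husegezivefoowkavs.
Rule 3 (regressive voicing assimilation): /v/ precedes the voiceless obstruent /s/, so it devoices to [f] by assimilation. /husegezivefoowkavs/ → husegezivefoowkafs.

husegezivefoowkafs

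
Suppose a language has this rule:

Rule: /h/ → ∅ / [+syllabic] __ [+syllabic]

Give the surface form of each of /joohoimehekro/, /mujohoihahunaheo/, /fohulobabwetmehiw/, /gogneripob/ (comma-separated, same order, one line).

/joohoimehekro/: /h/ occurs between vowels /o/ and /o/, so it deletes. /h/ occurs between vowels /e/ and /e/, so it deletes. → [joooimeekro].
/mujohoihahunaheo/: /h/ occurs between vowels /o/ and /o/, so it deletes. /h/ occurs between vowels /i/ and /a/, so it deletes. /h/ occurs between vowels /a/ and /u/, so it deletes. /h/ occurs between vowels /a/ and /e/, so it deletes. → [mujooiaunaeo].
/fohulobabwetmehiw/: /h/ occurs between vowels /o/ and /u/, so it deletes. /h/ occurs between vowels /e/ and /i/, so it deletes. → [foulobabwetmeiw].
/gogneripob/: the rule's environment is not met; surfaces unchanged as [gogneripob].

joooimeekro, mujooiaunaeo, foulobabwetmeiw, gogneripob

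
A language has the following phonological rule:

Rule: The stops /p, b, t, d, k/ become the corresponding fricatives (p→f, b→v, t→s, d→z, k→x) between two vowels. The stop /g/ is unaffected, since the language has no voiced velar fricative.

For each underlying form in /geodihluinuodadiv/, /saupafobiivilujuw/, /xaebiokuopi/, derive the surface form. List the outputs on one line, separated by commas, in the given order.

geozihluinuozaziv, saufafoviivilujuw, xaevioxuofi

/geodihluinuodadiv/: /d/ is a stop between vowels /o/ and /i/, so it spirantizes to the fricative [z]. /d/ is a stop between vowels /o/ and /a/, so it spirantizes to the fricative [z]. /d/ is a stop between vowels /a/ and /i/, so it spirantizes to the fricative [z]. → [geozihluinuozaziv].
/saupafobiivilujuw/: /p/ is a stop between vowels /u/ and /a/, so it spirantizes to the fricative [f]. /b/ is a stop between vowels /o/ and /i/, so it spirantizes to the fricative [v]. → [saufafoviivilujuw].
/xaebiokuopi/: /b/ is a stop between vowels /e/ and /i/, so it spirantizes to the fricative [v]. /k/ is a stop between vowels /o/ and /u/, so it spirantizes to the fricative [x]. /p/ is a stop between vowels /o/ and /i/, so it spirantizes to the fricative [f]. → [xaevioxuofi].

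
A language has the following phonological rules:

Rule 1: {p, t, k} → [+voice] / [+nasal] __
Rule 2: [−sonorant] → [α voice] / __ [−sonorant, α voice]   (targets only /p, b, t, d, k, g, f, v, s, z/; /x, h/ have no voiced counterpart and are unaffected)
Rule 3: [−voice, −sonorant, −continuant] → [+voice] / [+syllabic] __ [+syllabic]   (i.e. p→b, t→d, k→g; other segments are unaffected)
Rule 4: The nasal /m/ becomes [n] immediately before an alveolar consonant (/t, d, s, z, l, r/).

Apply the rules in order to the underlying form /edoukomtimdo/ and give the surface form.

Rule 1 (post-nasal voicing): /t/ is a voiceless stop immediately after the nasal /m/, so it voices to [d]. /edoukomtimdo/ → edoukomdimdo.
Rule 2 (regressive voicing assimilation): no segment meets the environment; /edoukomdimdo/ is unchanged.
Rule 3 (intervocalic voicing): /k/ is a voiceless stop between vowels /u/ and /o/, so it voices to [g]. /edoukomdimdo/ → edougomdimdo.
Rule 4 (nasal place assimilation): /m/ precedes the alveolar consonant /d/, so it assimilates in place to [n]. /m/ precedes the alveolar consonant /d/, so it assimilates in place to [n]. /edougomdimdo/ → edougondindo.

edougondindo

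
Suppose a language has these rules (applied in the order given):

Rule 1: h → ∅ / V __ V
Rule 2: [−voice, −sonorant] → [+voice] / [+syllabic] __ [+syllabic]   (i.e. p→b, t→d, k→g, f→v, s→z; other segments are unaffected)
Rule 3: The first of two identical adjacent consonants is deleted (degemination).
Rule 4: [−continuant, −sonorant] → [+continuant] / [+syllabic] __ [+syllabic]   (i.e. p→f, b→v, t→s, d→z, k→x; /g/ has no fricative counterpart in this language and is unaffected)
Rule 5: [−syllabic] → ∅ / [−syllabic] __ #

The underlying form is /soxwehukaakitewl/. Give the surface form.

soxweugaagizew

Rule 1 (intervocalic h-deletion): /h/ occurs between vowels /e/ and /u/, so it deletes. /soxwehukaakitewl/ → soxweukaakitewl.
Rule 2 (intervocalic voicing): /k/ is a voiceless obstruent between vowels /u/ and /a/, so it voices to [g]. /k/ is a voiceless obstruent between vowels /a/ and /i/, so it voices to [g]. /t/ is a voiceless obstruent between vowels /i/ and /e/, so it voices to [d]. /soxweukaakitewl/ → soxweugaagidewl.
Rule 3 (degemination): no segment meets the environment; /soxweugaagidewl/ is unchanged.
Rule 4 (intervocalic spirantization): /d/ is a stop between vowels /i/ and /e/, so it spirantizes to the fricative [z]. /soxweugaagidewl/ → soxweugaagizewl.
Rule 5 (final cluster simplification): /l/ is the second consonant of a word-final cluster /wl/, so it deletes. /soxweugaagizewl/ → soxweugaagizew.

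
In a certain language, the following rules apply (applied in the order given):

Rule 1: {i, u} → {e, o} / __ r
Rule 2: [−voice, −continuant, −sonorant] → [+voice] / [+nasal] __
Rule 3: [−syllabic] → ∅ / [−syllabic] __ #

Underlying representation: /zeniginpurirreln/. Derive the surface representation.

Rule 1 (pre-rhotic lowering): /u/ is a high vowel immediately before /r/, so it lowers to [o]. /i/ is a high vowel immediately before /r/, so it lowers to [e]. /zeniginpurirreln/ → zeniginporerreln.
Rule 2 (post-nasal voicing): /p/ is a voiceless stop immediately after the nasal /n/, so it voices to [b]. /zeniginporerreln/ → zeniginborerreln.
Rule 3 (final cluster simplification): /n/ is the second consonant of a word-final cluster /ln/, so it deletes. /zeniginborerreln/ → zeniginborerrel.

zeniginborerrel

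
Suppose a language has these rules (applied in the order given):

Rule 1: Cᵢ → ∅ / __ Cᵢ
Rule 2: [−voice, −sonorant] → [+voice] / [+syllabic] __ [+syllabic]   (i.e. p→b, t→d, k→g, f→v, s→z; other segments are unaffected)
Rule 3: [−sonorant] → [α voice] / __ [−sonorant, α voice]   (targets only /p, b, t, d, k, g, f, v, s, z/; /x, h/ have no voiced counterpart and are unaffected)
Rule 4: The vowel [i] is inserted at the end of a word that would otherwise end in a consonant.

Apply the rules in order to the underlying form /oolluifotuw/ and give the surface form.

ooluivoduwi

Rule 1 (degemination): /ll/ is a geminate; the first /l/ deletes. /oolluifotuw/ → ooluifotuw.
Rule 2 (intervocalic voicing): /f/ is a voiceless obstruent between vowels /i/ and /o/, so it voices to [v]. /t/ is a voiceless obstruent between vowels /o/ and /u/, so it voices to [d]. /ooluifotuw/ → ooluivoduw.
Rule 3 (regressive voicing assimilation): no segment meets the environment; /ooluivoduw/ is unchanged.
Rule 4 (final i-epenthesis): the form ends in the consonant /w/, so [i] is inserted word-finally. /ooluivoduw/ → ooluivoduwi.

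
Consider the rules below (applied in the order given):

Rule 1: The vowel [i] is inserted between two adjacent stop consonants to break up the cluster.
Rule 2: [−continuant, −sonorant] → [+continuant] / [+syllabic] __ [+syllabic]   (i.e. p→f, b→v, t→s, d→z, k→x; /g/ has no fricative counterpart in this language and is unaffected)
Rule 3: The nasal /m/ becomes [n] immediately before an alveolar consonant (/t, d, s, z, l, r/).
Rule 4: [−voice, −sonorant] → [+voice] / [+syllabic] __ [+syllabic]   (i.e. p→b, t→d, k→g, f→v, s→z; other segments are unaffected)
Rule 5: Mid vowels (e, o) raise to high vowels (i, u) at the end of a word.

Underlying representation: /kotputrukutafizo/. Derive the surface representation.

kozivutruxuzavizu

Rule 1 (stop-cluster i-epenthesis): /t/ and /p/ form a stop–stop cluster, so [i] is inserted between them. /kotputrukutafizo/ → kotiputrukutafizo.
Rule 2 (intervocalic spirantization): /t/ is a stop between vowels /o/ and /i/, so it spirantizes to the fricative [s]. /p/ is a stop between vowels /i/ and /u/, so it spirantizes to the fricative [f]. /k/ is a stop between vowels /u/ and /u/, so it spirantizes to the fricative [x]. /t/ is a stop between vowels /u/ and /a/, so it spirantizes to the fricative [s]. /kotiputrukutafizo/ → kosifutruxusafizo.
Rule 3 (nasal place assimilation): no segment meets the environment; /kosifutruxusafizo/ is unchanged.
Rule 4 (intervocalic voicing): /s/ is a voiceless obstruent between vowels /o/ and /i/, so it voices to [z]. /f/ is a voiceless obstruent between vowels /i/ and /u/, so it voices to [v]. /s/ is a voiceless obstruent between vowels /u/ and /a/, so it voices to [z]. /f/ is a voiceless obstruent between vowels /a/ and /i/, so it voices to [v]. /kosifutruxusafizo/ → kozivutruxuzavizo.
Rule 5 (final vowel raising): /o/ is a mid vowel in word-final position, so it raises to [u]. /kozivutruxuzavizo/ → kozivutruxuzavizu.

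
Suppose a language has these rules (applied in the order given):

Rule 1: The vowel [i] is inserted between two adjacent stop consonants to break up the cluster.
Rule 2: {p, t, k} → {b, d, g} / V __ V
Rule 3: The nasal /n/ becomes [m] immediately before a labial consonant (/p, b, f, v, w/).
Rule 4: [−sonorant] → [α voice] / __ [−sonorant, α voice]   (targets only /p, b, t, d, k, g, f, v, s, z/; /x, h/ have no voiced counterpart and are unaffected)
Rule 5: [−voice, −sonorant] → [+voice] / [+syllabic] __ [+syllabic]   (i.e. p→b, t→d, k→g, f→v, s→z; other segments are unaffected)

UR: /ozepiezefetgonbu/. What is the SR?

Rule 1 (stop-cluster i-epenthesis): /t/ and /g/ form a stop–stop cluster, so [i] is inserted between them. /ozepiezefetgonbu/ → ozepiezefetigonbu.
Rule 2 (intervocalic voicing): /p/ is a voiceless stop between vowels /e/ and /i/, so it voices to [b]. /t/ is a voiceless stop between vowels /e/ and /i/, so it voices to [d]. /ozepiezefetigonbu/ → ozebiezefedigonbu.
Rule 3 (nasal place assimilation): /n/ precedes the labial consonant /b/, so it assimilates in place to [m]. /ozebiezefedigonbu/ → ozebiezefedigombu.
Rule 4 (regressive voicing assimilation): no segment meets the environment; /ozebiezefedigombu/ is unchanged.
Rule 5 (intervocalic voicing): /f/ is a voiceless obstruent between vowels /e/ and /e/, so it voices to [v]. /ozebiezefedigombu/ → ozebiezevedigombu.

ozebiezevedigombu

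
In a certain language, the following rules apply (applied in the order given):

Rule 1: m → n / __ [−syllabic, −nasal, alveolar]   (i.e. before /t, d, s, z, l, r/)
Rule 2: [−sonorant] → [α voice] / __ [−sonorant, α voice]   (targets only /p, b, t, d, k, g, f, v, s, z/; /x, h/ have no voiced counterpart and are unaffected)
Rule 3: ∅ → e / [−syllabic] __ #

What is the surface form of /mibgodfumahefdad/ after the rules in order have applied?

mibgotfumahevdade

Rule 1 (nasal place assimilation): no segment meets the environment; /mibgodfumahefdad/ is unchanged.
Rule 2 (regressive voicing assimilation): /d/ precedes the voiceless obstruent /f/, so it devoices to [t] by assimilation. /f/ precedes the voiced obstruent /d/, so it voices to [v] by assimilation. /mibgodfumahefdad/ → mibgotfumahevdad.
Rule 3 (final e-epenthesis): the form ends in the consonant /d/, so [e] is inserted word-finally. /mibgotfumahevdad/ → mibgotfumahevdade.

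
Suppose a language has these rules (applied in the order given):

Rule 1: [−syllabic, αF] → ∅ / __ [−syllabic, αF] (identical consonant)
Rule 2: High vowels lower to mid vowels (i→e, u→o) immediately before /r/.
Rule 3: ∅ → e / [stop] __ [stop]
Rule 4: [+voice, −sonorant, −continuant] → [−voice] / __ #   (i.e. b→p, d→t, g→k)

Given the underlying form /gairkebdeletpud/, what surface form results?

gaerkebedeleteput

Rule 1 (degemination): no segment meets the environment; /gairkebdeletpud/ is unchanged.
Rule 2 (pre-rhotic lowering): /i/ is a high vowel immediately before /r/, so it lowers to [e]. /gairkebdeletpud/ → gaerkebdeletpud.
Rule 3 (stop-cluster e-epenthesis): /b/ and /d/ form a stop–stop cluster, so [e] is inserted between them. /t/ and /p/ form a stop–stop cluster, so [e] is inserted between them. /gaerkebdeletpud/ → gaerkebedeletepud.
Rule 4 (final devoicing): /d/ is a voiced stop in word-final position, so it devoices to [t]. /gaerkebedeletepud/ → gaerkebedeleteput.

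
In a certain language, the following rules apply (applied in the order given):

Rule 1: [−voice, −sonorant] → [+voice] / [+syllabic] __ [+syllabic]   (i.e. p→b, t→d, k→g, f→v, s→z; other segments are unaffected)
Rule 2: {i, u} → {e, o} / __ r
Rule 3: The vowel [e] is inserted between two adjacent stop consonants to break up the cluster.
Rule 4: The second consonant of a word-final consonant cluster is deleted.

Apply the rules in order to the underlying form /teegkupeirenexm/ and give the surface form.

Rule 1 (intervocalic voicing): /p/ is a voiceless obstruent between vowels /u/ and /e/, so it voices to [b]. /teegkupeirenexm/ → teegkubeirenexm.
Rule 2 (pre-rhotic lowering): /i/ is a high vowel immediately before /r/, so it lowers to [e]. /teegkubeirenexm/ → teegkubeerenexm.
Rule 3 (stop-cluster e-epenthesis): /g/ and /k/ form a stop–stop cluster, so [e] is inserted between them. /teegkubeerenexm/ → teegekubeerenexm.
Rule 4 (final cluster simplification): /m/ is the second consonant of a word-final cluster /xm/, so it deletes. /teegekubeerenexm/ → teegekubeerenex.

teegekubeerenex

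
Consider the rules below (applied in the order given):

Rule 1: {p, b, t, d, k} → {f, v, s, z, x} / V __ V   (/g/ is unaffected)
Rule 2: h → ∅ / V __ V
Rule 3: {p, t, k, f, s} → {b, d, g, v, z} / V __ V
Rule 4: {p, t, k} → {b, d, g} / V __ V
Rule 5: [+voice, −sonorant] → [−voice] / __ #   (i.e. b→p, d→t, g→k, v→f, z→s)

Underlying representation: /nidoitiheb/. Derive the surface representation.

nizoiziep

Rule 1 (intervocalic spirantization): /d/ is a stop between vowels /i/ and /o/, so it spirantizes to the fricative [z]. /t/ is a stop between vowels /i/ and /i/, so it spirantizes to the fricative [s]. /nidoitiheb/ → nizoisiheb.
Rule 2 (intervocalic h-deletion): /h/ occurs between vowels /i/ and /e/, so it deletes. /nizoisiheb/ → nizoisieb.
Rule 3 (intervocalic voicing): /s/ is a voiceless obstruent between vowels /i/ and /i/, so it voices to [z]. /nizoisieb/ → nizoizieb.
Rule 4 (intervocalic voicing): no segment meets the environment; /nizoizieb/ is unchanged.
Rule 5 (final devoicing): /b/ is a voiced obstruent in word-final position, so it devoices to [p]. /nizoizieb/ → nizoiziep.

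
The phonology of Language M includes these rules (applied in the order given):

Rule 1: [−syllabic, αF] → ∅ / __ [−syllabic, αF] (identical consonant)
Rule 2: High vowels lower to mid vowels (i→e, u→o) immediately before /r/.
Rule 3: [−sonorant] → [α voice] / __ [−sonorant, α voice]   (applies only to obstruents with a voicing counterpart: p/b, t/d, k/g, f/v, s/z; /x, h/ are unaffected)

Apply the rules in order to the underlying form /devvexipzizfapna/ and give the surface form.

Rule 1 (degemination): /vv/ is a geminate; the first /v/ deletes. /devvexipzizfapna/ → devexipzizfapna.
Rule 2 (pre-rhotic lowering): no segment meets the environment; /devexipzizfapna/ is unchanged.
Rule 3 (regressive voicing assimilation): /p/ precedes the voiced obstruent /z/, so it voices to [b] by assimilation. /z/ precedes the voiceless obstruent /f/, so it devoices to [s] by assimilation. /devexipzizfapna/ → devexibzisfapna.

devexibzisfapna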